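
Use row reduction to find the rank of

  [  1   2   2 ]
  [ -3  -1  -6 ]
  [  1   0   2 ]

rank = 2

Add 3 times r1 to r2.
  [ 1  2  2 ]
  [ 0  5  0 ]
  [ 1  0  2 ]
Subtract r1 from r3.
  [ 1   2  2 ]
  [ 0   5  0 ]
  [ 0  -2  0 ]
Multiply r2 by 1/5.
  [ 1   2  2 ]
  [ 0   1  0 ]
  [ 0  -2  0 ]
Add 2 times r2 to r3.
  [ 1  2  2 ]
  [ 0  1  0 ]
  [ 0  0  0 ]
Subtract 2 times r2 from r1.
  [ 1  0  2 ]
  [ 0  1  0 ]
  [ 0  0  0 ]
The reduced form has 2 nonzero rows.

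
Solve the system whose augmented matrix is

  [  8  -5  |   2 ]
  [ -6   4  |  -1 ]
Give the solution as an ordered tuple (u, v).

R1 ← 1/8·R1
  [  1  -5/8  |  1/4 ]
  [ -6     4  |   -1 ]
R2 ← R2 + 6·R1
  [ 1  -5/8  |  1/4 ]
  [ 0   1/4  |  1/2 ]
R2 ← 4·R2
  [ 1  -5/8  |  1/4 ]
  [ 0     1  |    2 ]
R1 ← R1 + 5/8·R2
  [ 1  0  |  3/2 ]
  [ 0  1  |    2 ]
Reading off the last column: u = 3/2, v = 2.

(3/2, 2)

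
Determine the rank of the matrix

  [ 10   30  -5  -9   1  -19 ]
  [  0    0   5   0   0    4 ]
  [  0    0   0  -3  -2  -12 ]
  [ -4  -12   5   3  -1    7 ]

Multiply r1 by 1/10.
Add 4 times r1 to r4.
Multiply r2 by 1/5.
Subtract 3 times r2 from r4.
Multiply r3 by -1/3.
Add 3/5 times r3 to r4.
Multiply r4 by -5.
Subtract 2/3 times r4 from r3.
Subtract 1/10 times r4 from r1.
Add 9/10 times r3 to r1.
Add 1/2 times r2 to r1.
The reduced form has 4 nonzero rows.

rank = 4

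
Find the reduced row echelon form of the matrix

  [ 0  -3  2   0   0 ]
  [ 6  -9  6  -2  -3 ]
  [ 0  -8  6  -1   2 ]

[[1, 0, 0, -1/3, -1/2], [0, 1, 0, -1, 2], [0, 0, 1, -3/2, 3]]

R1 <-> R2
  [ 6  -9  6  -2  -3 ]
  [ 0  -3  2   0   0 ]
  [ 0  -8  6  -1   2 ]
R1 := 1/6·R1
  [ 1  -3/2  1  -1/3  -1/2 ]
  [ 0    -3  2     0     0 ]
  [ 0    -8  6    -1     2 ]
R2 := -1/3·R2
  [ 1  -3/2     1  -1/3  -1/2 ]
  [ 0     1  -2/3     0     0 ]
  [ 0    -8     6    -1     2 ]
R3 := R3 + 8·R2
  [ 1  -3/2     1  -1/3  -1/2 ]
  [ 0     1  -2/3     0     0 ]
  [ 0     0   2/3    -1     2 ]
R3 := 3/2·R3
  [ 1  -3/2     1  -1/3  -1/2 ]
  [ 0     1  -2/3     0     0 ]
  [ 0     0     1  -3/2     3 ]
R2 := R2 + 2/3·R3
  [ 1  -3/2  1  -1/3  -1/2 ]
  [ 0     1  0    -1     2 ]
  [ 0     0  1  -3/2     3 ]
R1 := R1 − R3
  [ 1  -3/2  0   7/6  -7/2 ]
  [ 0     1  0    -1     2 ]
  [ 0     0  1  -3/2     3 ]
R1 := R1 + 3/2·R2
  [ 1  0  0  -1/3  -1/2 ]
  [ 0  1  0    -1     2 ]
  [ 0  0  1  -3/2     3 ]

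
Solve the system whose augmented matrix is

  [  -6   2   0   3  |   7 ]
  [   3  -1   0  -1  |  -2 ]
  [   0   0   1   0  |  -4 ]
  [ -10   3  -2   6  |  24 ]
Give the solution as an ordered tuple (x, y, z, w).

Multiply r1 by -1/6.
  [   1  -1/3   0  -1/2  |  -7/6 ]
  [   3    -1   0    -1  |    -2 ]
  [   0     0   1     0  |    -4 ]
  [ -10     3  -2     6  |    24 ]
Subtract 3 times r1 from r2.
  [   1  -1/3   0  -1/2  |  -7/6 ]
  [   0     0   0   1/2  |   3/2 ]
  [   0     0   1     0  |    -4 ]
  [ -10     3  -2     6  |    24 ]
Add 10 times r1 to r4.
  [ 1  -1/3   0  -1/2  |  -7/6 ]
  [ 0     0   0   1/2  |   3/2 ]
  [ 0     0   1     0  |    -4 ]
  [ 0  -1/3  -2     1  |  37/3 ]
Swap r2 and r4.
  [ 1  -1/3   0  -1/2  |  -7/6 ]
  [ 0  -1/3  -2     1  |  37/3 ]
  [ 0     0   1     0  |    -4 ]
  [ 0     0   0   1/2  |   3/2 ]
Multiply r2 by -3.
  [ 1  -1/3  0  -1/2  |  -7/6 ]
  [ 0     1  6    -3  |   -37 ]
  [ 0     0  1     0  |    -4 ]
  [ 0     0  0   1/2  |   3/2 ]
Multiply r4 by 2.
  [ 1  -1/3  0  -1/2  |  -7/6 ]
  [ 0     1  6    -3  |   -37 ]
  [ 0     0  1     0  |    -4 ]
  [ 0     0  0     1  |     3 ]
Add 3 times r4 to r2.
  [ 1  -1/3  0  -1/2  |  -7/6 ]
  [ 0     1  6     0  |   -28 ]
  [ 0     0  1     0  |    -4 ]
  [ 0     0  0     1  |     3 ]
Add 1/2 times r4 to r1.
  [ 1  -1/3  0  0  |  1/3 ]
  [ 0     1  6  0  |  -28 ]
  [ 0     0  1  0  |   -4 ]
  [ 0     0  0  1  |    3 ]
Subtract 6 times r3 from r2.
  [ 1  -1/3  0  0  |  1/3 ]
  [ 0     1  0  0  |   -4 ]
  [ 0     0  1  0  |   -4 ]
  [ 0     0  0  1  |    3 ]
Add 1/3 times r2 to r1.
  [ 1  0  0  0  |  -1 ]
  [ 0  1  0  0  |  -4 ]
  [ 0  0  1  0  |  -4 ]
  [ 0  0  0  1  |   3 ]
Reading off the last column: x = -1, y = -4, z = -4, w = 3.

(-1, -4, -4, 3)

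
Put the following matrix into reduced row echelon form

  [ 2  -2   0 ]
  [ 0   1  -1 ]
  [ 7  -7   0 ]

[[1, 0, -1], [0, 1, -1], [0, 0, 0]]

ρ1 := 1/2·ρ1
  [ 1  -1   0 ]
  [ 0   1  -1 ]
  [ 7  -7   0 ]
ρ3 := ρ3 − 7·ρ1
  [ 1  -1   0 ]
  [ 0   1  -1 ]
  [ 0   0   0 ]
ρ1 := ρ1 + ρ2
  [ 1  0  -1 ]
  [ 0  1  -1 ]
  [ 0  0   0 ]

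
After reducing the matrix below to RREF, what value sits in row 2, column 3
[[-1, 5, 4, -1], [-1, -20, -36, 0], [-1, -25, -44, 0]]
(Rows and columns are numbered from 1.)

8/5

r1 ← -1·r1
  [  1   -5   -4  1 ]
  [ -1  -20  -36  0 ]
  [ -1  -25  -44  0 ]
r2 ← r2 + r1
  [  1   -5   -4  1 ]
  [  0  -25  -40  1 ]
  [ -1  -25  -44  0 ]
r3 ← r3 + r1
  [ 1   -5   -4  1 ]
  [ 0  -25  -40  1 ]
  [ 0  -30  -48  1 ]
r2 ← -1/25·r2
  [ 1   -5   -4      1 ]
  [ 0    1  8/5  -1/25 ]
  [ 0  -30  -48      1 ]
r3 ← r3 + 30·r2
  [ 1  -5   -4      1 ]
  [ 0   1  8/5  -1/25 ]
  [ 0   0    0   -1/5 ]
r3 ← -5·r3
  [ 1  -5   -4      1 ]
  [ 0   1  8/5  -1/25 ]
  [ 0   0    0      1 ]
r2 ← r2 + 1/25·r3
  [ 1  -5   -4  1 ]
  [ 0   1  8/5  0 ]
  [ 0   0    0  1 ]
r1 ← r1 − r3
  [ 1  -5   -4  0 ]
  [ 0   1  8/5  0 ]
  [ 0   0    0  1 ]
r1 ← r1 + 5·r2
  [ 1  0    4  0 ]
  [ 0  1  8/5  0 ]
  [ 0  0    0  1 ]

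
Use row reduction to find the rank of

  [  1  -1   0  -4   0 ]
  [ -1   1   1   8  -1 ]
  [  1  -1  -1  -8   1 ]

Add ρ1 to ρ2.
  [ 1  -1   0  -4   0 ]
  [ 0   0   1   4  -1 ]
  [ 1  -1  -1  -8   1 ]
Subtract ρ1 from ρ3.
  [ 1  -1   0  -4   0 ]
  [ 0   0   1   4  -1 ]
  [ 0   0  -1  -4   1 ]
Add ρ2 to ρ3.
  [ 1  -1  0  -4   0 ]
  [ 0   0  1   4  -1 ]
  [ 0   0  0   0   0 ]
The reduced form has 2 nonzero rows.

rank = 2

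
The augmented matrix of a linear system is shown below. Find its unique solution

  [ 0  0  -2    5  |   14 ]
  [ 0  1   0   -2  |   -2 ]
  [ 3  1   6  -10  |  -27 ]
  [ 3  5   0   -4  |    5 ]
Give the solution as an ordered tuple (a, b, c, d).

ρ1 ↔ ρ3
  [ 3  1   6  -10  |  -27 ]
  [ 0  1   0   -2  |   -2 ]
  [ 0  0  -2    5  |   14 ]
  [ 3  5   0   -4  |    5 ]
ρ1 -> 1/3·ρ1
  [ 1  1/3   2  -10/3  |  -9 ]
  [ 0    1   0     -2  |  -2 ]
  [ 0    0  -2      5  |  14 ]
  [ 3    5   0     -4  |   5 ]
ρ4 -> ρ4 − 3·ρ1
  [ 1  1/3   2  -10/3  |  -9 ]
  [ 0    1   0     -2  |  -2 ]
  [ 0    0  -2      5  |  14 ]
  [ 0    4  -6      6  |  32 ]
ρ4 -> ρ4 − 4·ρ2
  [ 1  1/3   2  -10/3  |  -9 ]
  [ 0    1   0     -2  |  -2 ]
  [ 0    0  -2      5  |  14 ]
  [ 0    0  -6     14  |  40 ]
ρ3 -> -1/2·ρ3
  [ 1  1/3   2  -10/3  |  -9 ]
  [ 0    1   0     -2  |  -2 ]
  [ 0    0   1   -5/2  |  -7 ]
  [ 0    0  -6     14  |  40 ]
ρ4 -> ρ4 + 6·ρ3
  [ 1  1/3  2  -10/3  |  -9 ]
  [ 0    1  0     -2  |  -2 ]
  [ 0    0  1   -5/2  |  -7 ]
  [ 0    0  0     -1  |  -2 ]
ρ4 -> -1·ρ4
  [ 1  1/3  2  -10/3  |  -9 ]
  [ 0    1  0     -2  |  -2 ]
  [ 0    0  1   -5/2  |  -7 ]
  [ 0    0  0      1  |   2 ]
ρ3 -> ρ3 + 5/2·ρ4
  [ 1  1/3  2  -10/3  |  -9 ]
  [ 0    1  0     -2  |  -2 ]
  [ 0    0  1      0  |  -2 ]
  [ 0    0  0      1  |   2 ]
ρ2 -> ρ2 + 2·ρ4
  [ 1  1/3  2  -10/3  |  -9 ]
  [ 0    1  0      0  |   2 ]
  [ 0    0  1      0  |  -2 ]
  [ 0    0  0      1  |   2 ]
ρ1 -> ρ1 + 10/3·ρ4
  [ 1  1/3  2  0  |  -7/3 ]
  [ 0    1  0  0  |     2 ]
  [ 0    0  1  0  |    -2 ]
  [ 0    0  0  1  |     2 ]
ρ1 -> ρ1 − 2·ρ3
  [ 1  1/3  0  0  |  5/3 ]
  [ 0    1  0  0  |    2 ]
  [ 0    0  1  0  |   -2 ]
  [ 0    0  0  1  |    2 ]
ρ1 -> ρ1 − 1/3·ρ2
  [ 1  0  0  0  |   1 ]
  [ 0  1  0  0  |   2 ]
  [ 0  0  1  0  |  -2 ]
  [ 0  0  0  1  |   2 ]
Reading off the last column: a = 1, b = 2, c = -2, d = 2.

(1, 2, -2, 2)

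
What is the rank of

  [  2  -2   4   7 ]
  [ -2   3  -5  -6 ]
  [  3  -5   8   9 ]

rank = 3

ρ1 := 1/2·ρ1
  [  1  -1   2  7/2 ]
  [ -2   3  -5   -6 ]
  [  3  -5   8    9 ]
ρ2 := ρ2 + 2·ρ1
  [ 1  -1   2  7/2 ]
  [ 0   1  -1    1 ]
  [ 3  -5   8    9 ]
ρ3 := ρ3 − 3·ρ1
  [ 1  -1   2   7/2 ]
  [ 0   1  -1     1 ]
  [ 0  -2   2  -3/2 ]
ρ3 := ρ3 + 2·ρ2
  [ 1  -1   2  7/2 ]
  [ 0   1  -1    1 ]
  [ 0   0   0  1/2 ]
ρ3 := 2·ρ3
  [ 1  -1   2  7/2 ]
  [ 0   1  -1    1 ]
  [ 0   0   0    1 ]
ρ2 := ρ2 − ρ3
  [ 1  -1   2  7/2 ]
  [ 0   1  -1    0 ]
  [ 0   0   0    1 ]
ρ1 := ρ1 − 7/2·ρ3
  [ 1  -1   2  0 ]
  [ 0   1  -1  0 ]
  [ 0   0   0  1 ]
ρ1 := ρ1 + ρ2
  [ 1  0   1  0 ]
  [ 0  1  -1  0 ]
  [ 0  0   0  1 ]
The reduced form has 3 nonzero rows.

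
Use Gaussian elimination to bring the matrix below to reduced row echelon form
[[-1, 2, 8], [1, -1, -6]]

[[1, 0, -4], [0, 1, 2]]

r1 ← -1·r1
r2 ← r2 − r1
r1 ← r1 + 2·r2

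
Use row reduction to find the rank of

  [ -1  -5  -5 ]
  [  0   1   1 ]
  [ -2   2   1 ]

rank = 3

R1 -> -1·R1
  [  1  5  5 ]
  [  0  1  1 ]
  [ -2  2  1 ]
R3 -> R3 + 2·R1
  [ 1   5   5 ]
  [ 0   1   1 ]
  [ 0  12  11 ]
R3 -> R3 − 12·R2
  [ 1  5   5 ]
  [ 0  1   1 ]
  [ 0  0  -1 ]
R3 -> -1·R3
  [ 1  5  5 ]
  [ 0  1  1 ]
  [ 0  0  1 ]
R2 -> R2 − R3
  [ 1  5  5 ]
  [ 0  1  0 ]
  [ 0  0  1 ]
R1 -> R1 − 5·R3
  [ 1  5  0 ]
  [ 0  1  0 ]
  [ 0  0  1 ]
R1 -> R1 − 5·R2
  [ 1  0  0 ]
  [ 0  1  0 ]
  [ 0  0  1 ]
The reduced form has 3 nonzero rows.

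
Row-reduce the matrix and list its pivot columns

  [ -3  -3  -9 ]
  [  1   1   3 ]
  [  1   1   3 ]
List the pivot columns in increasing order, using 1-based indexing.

r1 := -1/3·r1
  [ 1  1  3 ]
  [ 1  1  3 ]
  [ 1  1  3 ]
r2 := r2 − r1
  [ 1  1  3 ]
  [ 0  0  0 ]
  [ 1  1  3 ]
r3 := r3 − r1
  [ 1  1  3 ]
  [ 0  0  0 ]
  [ 0  0  0 ]
Pivot columns are the columns containing a leading 1.

1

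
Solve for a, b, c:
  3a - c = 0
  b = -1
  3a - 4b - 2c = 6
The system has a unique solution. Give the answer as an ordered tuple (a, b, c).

(-2/3, -1, -2)

Form the augmented matrix and row-reduce:
  [ 3   0  -1  |   0 ]
  [ 0   1   0  |  -1 ]
  [ 3  -4  -2  |   6 ]
ρ1 ← 1/3·ρ1
  [ 1   0  -1/3  |   0 ]
  [ 0   1     0  |  -1 ]
  [ 3  -4    -2  |   6 ]
ρ3 ← ρ3 − 3·ρ1
  [ 1   0  -1/3  |   0 ]
  [ 0   1     0  |  -1 ]
  [ 0  -4    -1  |   6 ]
ρ3 ← ρ3 + 4·ρ2
  [ 1  0  -1/3  |   0 ]
  [ 0  1     0  |  -1 ]
  [ 0  0    -1  |   2 ]
ρ3 ← -1·ρ3
  [ 1  0  -1/3  |   0 ]
  [ 0  1     0  |  -1 ]
  [ 0  0     1  |  -2 ]
ρ1 ← ρ1 + 1/3·ρ3
  [ 1  0  0  |  -2/3 ]
  [ 0  1  0  |    -1 ]
  [ 0  0  1  |    -2 ]
Reading off the last column: a = -2/3, b = -1, c = -2.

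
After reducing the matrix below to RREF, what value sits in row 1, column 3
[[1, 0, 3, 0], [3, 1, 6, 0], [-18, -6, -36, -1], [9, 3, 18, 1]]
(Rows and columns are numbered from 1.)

3

ρ2 ← ρ2 − 3·ρ1
  [   1   0    3   0 ]
  [   0   1   -3   0 ]
  [ -18  -6  -36  -1 ]
  [   9   3   18   1 ]
ρ3 ← ρ3 + 18·ρ1
  [ 1   0   3   0 ]
  [ 0   1  -3   0 ]
  [ 0  -6  18  -1 ]
  [ 9   3  18   1 ]
ρ4 ← ρ4 − 9·ρ1
  [ 1   0   3   0 ]
  [ 0   1  -3   0 ]
  [ 0  -6  18  -1 ]
  [ 0   3  -9   1 ]
ρ3 ← ρ3 + 6·ρ2
  [ 1  0   3   0 ]
  [ 0  1  -3   0 ]
  [ 0  0   0  -1 ]
  [ 0  3  -9   1 ]
ρ4 ← ρ4 − 3·ρ2
  [ 1  0   3   0 ]
  [ 0  1  -3   0 ]
  [ 0  0   0  -1 ]
  [ 0  0   0   1 ]
ρ3 ← -1·ρ3
  [ 1  0   3  0 ]
  [ 0  1  -3  0 ]
  [ 0  0   0  1 ]
  [ 0  0   0  1 ]
ρ4 ← ρ4 − ρ3
  [ 1  0   3  0 ]
  [ 0  1  -3  0 ]
  [ 0  0   0  1 ]
  [ 0  0   0  0 ]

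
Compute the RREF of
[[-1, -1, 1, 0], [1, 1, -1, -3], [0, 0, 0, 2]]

[[1, 1, -1, 0], [0, 0, 0, 1], [0, 0, 0, 0]]

ρ1 -> -1·ρ1
  [ 1  1  -1   0 ]
  [ 1  1  -1  -3 ]
  [ 0  0   0   2 ]
ρ2 -> ρ2 − ρ1
  [ 1  1  -1   0 ]
  [ 0  0   0  -3 ]
  [ 0  0   0   2 ]
ρ2 -> -1/3·ρ2
  [ 1  1  -1  0 ]
  [ 0  0   0  1 ]
  [ 0  0   0  2 ]
ρ3 -> ρ3 − 2·ρ2
  [ 1  1  -1  0 ]
  [ 0  0   0  1 ]
  [ 0  0   0  0 ]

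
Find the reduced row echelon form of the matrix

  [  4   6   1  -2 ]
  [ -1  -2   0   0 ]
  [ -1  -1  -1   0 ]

[[1, 0, 0, -4], [0, 1, 0, 2], [0, 0, 1, 2]]

R1 → 1/4·R1
  [  1  3/2  1/4  -1/2 ]
  [ -1   -2    0     0 ]
  [ -1   -1   -1     0 ]
R2 → R2 + R1
  [  1   3/2  1/4  -1/2 ]
  [  0  -1/2  1/4  -1/2 ]
  [ -1    -1   -1     0 ]
R3 → R3 + R1
  [ 1   3/2   1/4  -1/2 ]
  [ 0  -1/2   1/4  -1/2 ]
  [ 0   1/2  -3/4  -1/2 ]
R2 → -2·R2
  [ 1  3/2   1/4  -1/2 ]
  [ 0    1  -1/2     1 ]
  [ 0  1/2  -3/4  -1/2 ]
R3 → R3 − 1/2·R2
  [ 1  3/2   1/4  -1/2 ]
  [ 0    1  -1/2     1 ]
  [ 0    0  -1/2    -1 ]
R3 → -2·R3
  [ 1  3/2   1/4  -1/2 ]
  [ 0    1  -1/2     1 ]
  [ 0    0     1     2 ]
R2 → R2 + 1/2·R3
  [ 1  3/2  1/4  -1/2 ]
  [ 0    1    0     2 ]
  [ 0    0    1     2 ]
R1 → R1 − 1/4·R3
  [ 1  3/2  0  -1 ]
  [ 0    1  0   2 ]
  [ 0    0  1   2 ]
R1 → R1 − 3/2·R2
  [ 1  0  0  -4 ]
  [ 0  1  0   2 ]
  [ 0  0  1   2 ]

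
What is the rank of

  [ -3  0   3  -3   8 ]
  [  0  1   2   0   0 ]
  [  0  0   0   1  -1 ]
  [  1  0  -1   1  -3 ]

rank = 4

ρ1 ← -1/3·ρ1
  [ 1  0  -1  1  -8/3 ]
  [ 0  1   2  0     0 ]
  [ 0  0   0  1    -1 ]
  [ 1  0  -1  1    -3 ]
ρ4 ← ρ4 − ρ1
  [ 1  0  -1  1  -8/3 ]
  [ 0  1   2  0     0 ]
  [ 0  0   0  1    -1 ]
  [ 0  0   0  0  -1/3 ]
ρ4 ← -3·ρ4
  [ 1  0  -1  1  -8/3 ]
  [ 0  1   2  0     0 ]
  [ 0  0   0  1    -1 ]
  [ 0  0   0  0     1 ]
ρ3 ← ρ3 + ρ4
  [ 1  0  -1  1  -8/3 ]
  [ 0  1   2  0     0 ]
  [ 0  0   0  1     0 ]
  [ 0  0   0  0     1 ]
ρ1 ← ρ1 + 8/3·ρ4
  [ 1  0  -1  1  0 ]
  [ 0  1   2  0  0 ]
  [ 0  0   0  1  0 ]
  [ 0  0   0  0  1 ]
ρ1 ← ρ1 − ρ3
  [ 1  0  -1  0  0 ]
  [ 0  1   2  0  0 ]
  [ 0  0   0  1  0 ]
  [ 0  0   0  0  1 ]
The reduced form has 4 nonzero rows.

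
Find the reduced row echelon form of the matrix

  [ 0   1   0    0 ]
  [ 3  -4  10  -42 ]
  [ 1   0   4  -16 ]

r1 <=> r2
  [ 3  -4  10  -42 ]
  [ 0   1   0    0 ]
  [ 1   0   4  -16 ]
r1 := 1/3·r1
  [ 1  -4/3  10/3  -14 ]
  [ 0     1     0    0 ]
  [ 1     0     4  -16 ]
r3 := r3 − r1
  [ 1  -4/3  10/3  -14 ]
  [ 0     1     0    0 ]
  [ 0   4/3   2/3   -2 ]
r3 := r3 − 4/3·r2
  [ 1  -4/3  10/3  -14 ]
  [ 0     1     0    0 ]
  [ 0     0   2/3   -2 ]
r3 := 3/2·r3
  [ 1  -4/3  10/3  -14 ]
  [ 0     1     0    0 ]
  [ 0     0     1   -3 ]
r1 := r1 − 10/3·r3
  [ 1  -4/3  0  -4 ]
  [ 0     1  0   0 ]
  [ 0     0  1  -3 ]
r1 := r1 + 4/3·r2
  [ 1  0  0  -4 ]
  [ 0  1  0   0 ]
  [ 0  0  1  -3 ]

[[1, 0, 0, -4], [0, 1, 0, 0], [0, 0, 1, -3]]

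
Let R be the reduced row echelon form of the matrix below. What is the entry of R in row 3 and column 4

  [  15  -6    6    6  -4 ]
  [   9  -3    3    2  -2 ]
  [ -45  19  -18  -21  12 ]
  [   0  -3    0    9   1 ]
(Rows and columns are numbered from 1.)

r1 → 1/15·r1
  [   1  -2/5  2/5  2/5  -4/15 ]
  [   9    -3    3    2     -2 ]
  [ -45    19  -18  -21     12 ]
  [   0    -3    0    9      1 ]
r2 → r2 − 9·r1
  [   1  -2/5   2/5   2/5  -4/15 ]
  [   0   3/5  -3/5  -8/5    2/5 ]
  [ -45    19   -18   -21     12 ]
  [   0    -3     0     9      1 ]
r3 → r3 + 45·r1
  [ 1  -2/5   2/5   2/5  -4/15 ]
  [ 0   3/5  -3/5  -8/5    2/5 ]
  [ 0     1     0    -3      0 ]
  [ 0    -3     0     9      1 ]
r2 → 5/3·r2
  [ 1  -2/5  2/5   2/5  -4/15 ]
  [ 0     1   -1  -8/3    2/3 ]
  [ 0     1    0    -3      0 ]
  [ 0    -3    0     9      1 ]
r3 → r3 − r2
  [ 1  -2/5  2/5   2/5  -4/15 ]
  [ 0     1   -1  -8/3    2/3 ]
  [ 0     0    1  -1/3   -2/3 ]
  [ 0    -3    0     9      1 ]
r4 → r4 + 3·r2
  [ 1  -2/5  2/5   2/5  -4/15 ]
  [ 0     1   -1  -8/3    2/3 ]
  [ 0     0    1  -1/3   -2/3 ]
  [ 0     0   -3     1      3 ]
r4 → r4 + 3·r3
  [ 1  -2/5  2/5   2/5  -4/15 ]
  [ 0     1   -1  -8/3    2/3 ]
  [ 0     0    1  -1/3   -2/3 ]
  [ 0     0    0     0      1 ]
r3 → r3 + 2/3·r4
  [ 1  -2/5  2/5   2/5  -4/15 ]
  [ 0     1   -1  -8/3    2/3 ]
  [ 0     0    1  -1/3      0 ]
  [ 0     0    0     0      1 ]
r2 → r2 − 2/3·r4
  [ 1  -2/5  2/5   2/5  -4/15 ]
  [ 0     1   -1  -8/3      0 ]
  [ 0     0    1  -1/3      0 ]
  [ 0     0    0     0      1 ]
r1 → r1 + 4/15·r4
  [ 1  -2/5  2/5   2/5  0 ]
  [ 0     1   -1  -8/3  0 ]
  [ 0     0    1  -1/3  0 ]
  [ 0     0    0     0  1 ]
r2 → r2 + r3
  [ 1  -2/5  2/5   2/5  0 ]
  [ 0     1    0    -3  0 ]
  [ 0     0    1  -1/3  0 ]
  [ 0     0    0     0  1 ]
r1 → r1 − 2/5·r3
  [ 1  -2/5  0  8/15  0 ]
  [ 0     1  0    -3  0 ]
  [ 0     0  1  -1/3  0 ]
  [ 0     0  0     0  1 ]
r1 → r1 + 2/5·r2
  [ 1  0  0  -2/3  0 ]
  [ 0  1  0    -3  0 ]
  [ 0  0  1  -1/3  0 ]
  [ 0  0  0     0  1 ]

-1/3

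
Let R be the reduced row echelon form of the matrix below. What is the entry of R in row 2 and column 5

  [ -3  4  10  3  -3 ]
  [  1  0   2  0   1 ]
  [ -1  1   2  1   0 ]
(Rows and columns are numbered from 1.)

Multiply r1 by -1/3.
  [  1  -4/3  -10/3  -1  1 ]
  [  1     0      2   0  1 ]
  [ -1     1      2   1  0 ]
Subtract r1 from r2.
  [  1  -4/3  -10/3  -1  1 ]
  [  0   4/3   16/3   1  0 ]
  [ -1     1      2   1  0 ]
Add r1 to r3.
  [ 1  -4/3  -10/3  -1  1 ]
  [ 0   4/3   16/3   1  0 ]
  [ 0  -1/3   -4/3   0  1 ]
Multiply r2 by 3/4.
  [ 1  -4/3  -10/3   -1  1 ]
  [ 0     1      4  3/4  0 ]
  [ 0  -1/3   -4/3    0  1 ]
Add 1/3 times r2 to r3.
  [ 1  -4/3  -10/3   -1  1 ]
  [ 0     1      4  3/4  0 ]
  [ 0     0      0  1/4  1 ]
Multiply r3 by 4.
  [ 1  -4/3  -10/3   -1  1 ]
  [ 0     1      4  3/4  0 ]
  [ 0     0      0    1  4 ]
Subtract 3/4 times r3 from r2.
  [ 1  -4/3  -10/3  -1   1 ]
  [ 0     1      4   0  -3 ]
  [ 0     0      0   1   4 ]
Add r3 to r1.
  [ 1  -4/3  -10/3  0   5 ]
  [ 0     1      4  0  -3 ]
  [ 0     0      0  1   4 ]
Add 4/3 times r2 to r1.
  [ 1  0  2  0   1 ]
  [ 0  1  4  0  -3 ]
  [ 0  0  0  1   4 ]

-3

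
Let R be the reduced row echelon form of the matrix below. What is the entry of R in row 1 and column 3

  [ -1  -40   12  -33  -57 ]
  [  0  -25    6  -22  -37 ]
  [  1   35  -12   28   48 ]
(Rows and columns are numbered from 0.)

1

r1 := -1·r1
  [ 1   40  -12   33   57 ]
  [ 0  -25    6  -22  -37 ]
  [ 1   35  -12   28   48 ]
r3 := r3 − r1
  [ 1   40  -12   33   57 ]
  [ 0  -25    6  -22  -37 ]
  [ 0   -5    0   -5   -9 ]
r2 := -1/25·r2
  [ 1  40    -12     33     57 ]
  [ 0   1  -6/25  22/25  37/25 ]
  [ 0  -5      0     -5     -9 ]
r3 := r3 + 5·r2
  [ 1  40    -12     33     57 ]
  [ 0   1  -6/25  22/25  37/25 ]
  [ 0   0   -6/5   -3/5   -8/5 ]
r3 := -5/6·r3
  [ 1  40    -12     33     57 ]
  [ 0   1  -6/25  22/25  37/25 ]
  [ 0   0      1    1/2    4/3 ]
r2 := r2 + 6/25·r3
  [ 1  40  -12   33   57 ]
  [ 0   1    0    1  9/5 ]
  [ 0   0    1  1/2  4/3 ]
r1 := r1 + 12·r3
  [ 1  40  0   39   73 ]
  [ 0   1  0    1  9/5 ]
  [ 0   0  1  1/2  4/3 ]
r1 := r1 − 40·r2
  [ 1  0  0   -1    1 ]
  [ 0  1  0    1  9/5 ]
  [ 0  0  1  1/2  4/3 ]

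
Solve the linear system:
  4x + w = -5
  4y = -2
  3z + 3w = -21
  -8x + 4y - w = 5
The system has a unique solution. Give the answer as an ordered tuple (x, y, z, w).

(-1/2, -1/2, -4, -3)

Form the augmented matrix and row-reduce:
  [  4  0  0   1  |   -5 ]
  [  0  4  0   0  |   -2 ]
  [  0  0  3   3  |  -21 ]
  [ -8  4  0  -1  |    5 ]
Multiply R1 by 1/4.
  [  1  0  0  1/4  |  -5/4 ]
  [  0  4  0    0  |    -2 ]
  [  0  0  3    3  |   -21 ]
  [ -8  4  0   -1  |     5 ]
Add 8 times R1 to R4.
  [ 1  0  0  1/4  |  -5/4 ]
  [ 0  4  0    0  |    -2 ]
  [ 0  0  3    3  |   -21 ]
  [ 0  4  0    1  |    -5 ]
Multiply R2 by 1/4.
  [ 1  0  0  1/4  |  -5/4 ]
  [ 0  1  0    0  |  -1/2 ]
  [ 0  0  3    3  |   -21 ]
  [ 0  4  0    1  |    -5 ]
Subtract 4 times R2 from R4.
  [ 1  0  0  1/4  |  -5/4 ]
  [ 0  1  0    0  |  -1/2 ]
  [ 0  0  3    3  |   -21 ]
  [ 0  0  0    1  |    -3 ]
Multiply R3 by 1/3.
  [ 1  0  0  1/4  |  -5/4 ]
  [ 0  1  0    0  |  -1/2 ]
  [ 0  0  1    1  |    -7 ]
  [ 0  0  0    1  |    -3 ]
Subtract R4 from R3.
  [ 1  0  0  1/4  |  -5/4 ]
  [ 0  1  0    0  |  -1/2 ]
  [ 0  0  1    0  |    -4 ]
  [ 0  0  0    1  |    -3 ]
Subtract 1/4 times R4 from R1.
  [ 1  0  0  0  |  -1/2 ]
  [ 0  1  0  0  |  -1/2 ]
  [ 0  0  1  0  |    -4 ]
  [ 0  0  0  1  |    -3 ]
Reading off the last column: x = -1/2, y = -1/2, z = -4, w = -3.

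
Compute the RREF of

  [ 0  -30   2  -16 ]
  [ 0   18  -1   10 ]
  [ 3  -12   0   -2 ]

[[1, 0, 0, 2], [0, 1, 0, 2/3], [0, 0, 1, 2]]

ρ1 <=> ρ3
  [ 3  -12   0   -2 ]
  [ 0   18  -1   10 ]
  [ 0  -30   2  -16 ]
ρ1 -> 1/3·ρ1
  [ 1   -4   0  -2/3 ]
  [ 0   18  -1    10 ]
  [ 0  -30   2   -16 ]
ρ2 -> 1/18·ρ2
  [ 1   -4      0  -2/3 ]
  [ 0    1  -1/18   5/9 ]
  [ 0  -30      2   -16 ]
ρ3 -> ρ3 + 30·ρ2
  [ 1  -4      0  -2/3 ]
  [ 0   1  -1/18   5/9 ]
  [ 0   0    1/3   2/3 ]
ρ3 -> 3·ρ3
  [ 1  -4      0  -2/3 ]
  [ 0   1  -1/18   5/9 ]
  [ 0   0      1     2 ]
ρ2 -> ρ2 + 1/18·ρ3
  [ 1  -4  0  -2/3 ]
  [ 0   1  0   2/3 ]
  [ 0   0  1     2 ]
ρ1 -> ρ1 + 4·ρ2
  [ 1  0  0    2 ]
  [ 0  1  0  2/3 ]
  [ 0  0  1    2 ]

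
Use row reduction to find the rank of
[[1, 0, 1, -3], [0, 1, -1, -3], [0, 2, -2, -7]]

rank = 3

r3 → r3 − 2·r2
r3 → -1·r3
r2 → r2 + 3·r3
r1 → r1 + 3·r3
The reduced form has 3 nonzero rows.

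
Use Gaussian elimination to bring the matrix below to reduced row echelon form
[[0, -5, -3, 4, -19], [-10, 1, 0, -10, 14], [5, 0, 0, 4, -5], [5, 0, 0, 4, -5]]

[[1, 0, 0, 4/5, -1], [0, 1, 0, -2, 4], [0, 0, 1, 2, -1/3], [0, 0, 0, 0, 0]]

r1 <=> r2
  [ -10   1   0  -10   14 ]
  [   0  -5  -3    4  -19 ]
  [   5   0   0    4   -5 ]
  [   5   0   0    4   -5 ]
r1 := -1/10·r1
  [ 1  -1/10   0  1  -7/5 ]
  [ 0     -5  -3  4   -19 ]
  [ 5      0   0  4    -5 ]
  [ 5      0   0  4    -5 ]
r3 := r3 − 5·r1
  [ 1  -1/10   0   1  -7/5 ]
  [ 0     -5  -3   4   -19 ]
  [ 0    1/2   0  -1     2 ]
  [ 5      0   0   4    -5 ]
r4 := r4 − 5·r1
  [ 1  -1/10   0   1  -7/5 ]
  [ 0     -5  -3   4   -19 ]
  [ 0    1/2   0  -1     2 ]
  [ 0    1/2   0  -1     2 ]
r2 := -1/5·r2
  [ 1  -1/10    0     1  -7/5 ]
  [ 0      1  3/5  -4/5  19/5 ]
  [ 0    1/2    0    -1     2 ]
  [ 0    1/2    0    -1     2 ]
r3 := r3 − 1/2·r2
  [ 1  -1/10      0     1  -7/5 ]
  [ 0      1    3/5  -4/5  19/5 ]
  [ 0      0  -3/10  -3/5  1/10 ]
  [ 0    1/2      0    -1     2 ]
r4 := r4 − 1/2·r2
  [ 1  -1/10      0     1  -7/5 ]
  [ 0      1    3/5  -4/5  19/5 ]
  [ 0      0  -3/10  -3/5  1/10 ]
  [ 0      0  -3/10  -3/5  1/10 ]
r3 := -10/3·r3
  [ 1  -1/10      0     1  -7/5 ]
  [ 0      1    3/5  -4/5  19/5 ]
  [ 0      0      1     2  -1/3 ]
  [ 0      0  -3/10  -3/5  1/10 ]
r4 := r4 + 3/10·r3
  [ 1  -1/10    0     1  -7/5 ]
  [ 0      1  3/5  -4/5  19/5 ]
  [ 0      0    1     2  -1/3 ]
  [ 0      0    0     0     0 ]
r2 := r2 − 3/5·r3
  [ 1  -1/10  0   1  -7/5 ]
  [ 0      1  0  -2     4 ]
  [ 0      0  1   2  -1/3 ]
  [ 0      0  0   0     0 ]
r1 := r1 + 1/10·r2
  [ 1  0  0  4/5    -1 ]
  [ 0  1  0   -2     4 ]
  [ 0  0  1    2  -1/3 ]
  [ 0  0  0    0     0 ]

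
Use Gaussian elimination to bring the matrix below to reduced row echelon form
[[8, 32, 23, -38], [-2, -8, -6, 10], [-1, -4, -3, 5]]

[[1, 4, 0, 1], [0, 0, 1, -2], [0, 0, 0, 0]]

ρ1 -> 1/8·ρ1
  [  1   4  23/8  -19/4 ]
  [ -2  -8    -6     10 ]
  [ -1  -4    -3      5 ]
ρ2 -> ρ2 + 2·ρ1
  [  1   4  23/8  -19/4 ]
  [  0   0  -1/4    1/2 ]
  [ -1  -4    -3      5 ]
ρ3 -> ρ3 + ρ1
  [ 1  4  23/8  -19/4 ]
  [ 0  0  -1/4    1/2 ]
  [ 0  0  -1/8    1/4 ]
ρ2 -> -4·ρ2
  [ 1  4  23/8  -19/4 ]
  [ 0  0     1     -2 ]
  [ 0  0  -1/8    1/4 ]
ρ3 -> ρ3 + 1/8·ρ2
  [ 1  4  23/8  -19/4 ]
  [ 0  0     1     -2 ]
  [ 0  0     0      0 ]
ρ1 -> ρ1 − 23/8·ρ2
  [ 1  4  0   1 ]
  [ 0  0  1  -2 ]
  [ 0  0  0   0 ]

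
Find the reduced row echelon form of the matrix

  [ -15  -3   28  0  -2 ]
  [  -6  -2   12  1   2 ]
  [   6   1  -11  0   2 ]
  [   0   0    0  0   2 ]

R1 ← -1/15·R1
  [  1  1/5  -28/15  0  2/15 ]
  [ -6   -2      12  1     2 ]
  [  6    1     -11  0     2 ]
  [  0    0       0  0     2 ]
R2 ← R2 + 6·R1
  [ 1   1/5  -28/15  0  2/15 ]
  [ 0  -4/5     4/5  1  14/5 ]
  [ 6     1     -11  0     2 ]
  [ 0     0       0  0     2 ]
R3 ← R3 − 6·R1
  [ 1   1/5  -28/15  0  2/15 ]
  [ 0  -4/5     4/5  1  14/5 ]
  [ 0  -1/5     1/5  0   6/5 ]
  [ 0     0       0  0     2 ]
R2 ← -5/4·R2
  [ 1   1/5  -28/15     0  2/15 ]
  [ 0     1      -1  -5/4  -7/2 ]
  [ 0  -1/5     1/5     0   6/5 ]
  [ 0     0       0     0     2 ]
R3 ← R3 + 1/5·R2
  [ 1  1/5  -28/15     0  2/15 ]
  [ 0    1      -1  -5/4  -7/2 ]
  [ 0    0       0  -1/4   1/2 ]
  [ 0    0       0     0     2 ]
R3 ← -4·R3
  [ 1  1/5  -28/15     0  2/15 ]
  [ 0    1      -1  -5/4  -7/2 ]
  [ 0    0       0     1    -2 ]
  [ 0    0       0     0     2 ]
R4 ← 1/2·R4
  [ 1  1/5  -28/15     0  2/15 ]
  [ 0    1      -1  -5/4  -7/2 ]
  [ 0    0       0     1    -2 ]
  [ 0    0       0     0     1 ]
R3 ← R3 + 2·R4
  [ 1  1/5  -28/15     0  2/15 ]
  [ 0    1      -1  -5/4  -7/2 ]
  [ 0    0       0     1     0 ]
  [ 0    0       0     0     1 ]
R2 ← R2 + 7/2·R4
  [ 1  1/5  -28/15     0  2/15 ]
  [ 0    1      -1  -5/4     0 ]
  [ 0    0       0     1     0 ]
  [ 0    0       0     0     1 ]
R1 ← R1 − 2/15·R4
  [ 1  1/5  -28/15     0  0 ]
  [ 0    1      -1  -5/4  0 ]
  [ 0    0       0     1  0 ]
  [ 0    0       0     0  1 ]
R2 ← R2 + 5/4·R3
  [ 1  1/5  -28/15  0  0 ]
  [ 0    1      -1  0  0 ]
  [ 0    0       0  1  0 ]
  [ 0    0       0  0  1 ]
R1 ← R1 − 1/5·R2
  [ 1  0  -5/3  0  0 ]
  [ 0  1    -1  0  0 ]
  [ 0  0     0  1  0 ]
  [ 0  0     0  0  1 ]

[[1, 0, -5/3, 0, 0], [0, 1, -1, 0, 0], [0, 0, 0, 1, 0], [0, 0, 0, 0, 1]]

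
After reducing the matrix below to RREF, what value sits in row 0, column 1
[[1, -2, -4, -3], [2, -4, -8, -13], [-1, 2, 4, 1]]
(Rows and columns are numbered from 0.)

-2

R2 := R2 − 2·R1
R3 := R3 + R1
R2 := -1/7·R2
R3 := R3 + 2·R2
R1 := R1 + 3·R2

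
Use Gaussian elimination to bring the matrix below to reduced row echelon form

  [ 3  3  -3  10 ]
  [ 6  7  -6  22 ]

r1 := 1/3·r1
  [ 1  1  -1  10/3 ]
  [ 6  7  -6    22 ]
r2 := r2 − 6·r1
  [ 1  1  -1  10/3 ]
  [ 0  1   0     2 ]
r1 := r1 − r2
  [ 1  0  -1  4/3 ]
  [ 0  1   0    2 ]

[[1, 0, -1, 4/3], [0, 1, 0, 2]]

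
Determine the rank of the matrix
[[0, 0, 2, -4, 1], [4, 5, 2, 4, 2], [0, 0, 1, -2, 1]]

rank = 3

Swap R1 and R2.
  [ 4  5  2   4  2 ]
  [ 0  0  2  -4  1 ]
  [ 0  0  1  -2  1 ]
Multiply R1 by 1/4.
  [ 1  5/4  1/2   1  1/2 ]
  [ 0    0    2  -4    1 ]
  [ 0    0    1  -2    1 ]
Multiply R2 by 1/2.
  [ 1  5/4  1/2   1  1/2 ]
  [ 0    0    1  -2  1/2 ]
  [ 0    0    1  -2    1 ]
Subtract R2 from R3.
  [ 1  5/4  1/2   1  1/2 ]
  [ 0    0    1  -2  1/2 ]
  [ 0    0    0   0  1/2 ]
Multiply R3 by 2.
  [ 1  5/4  1/2   1  1/2 ]
  [ 0    0    1  -2  1/2 ]
  [ 0    0    0   0    1 ]
Subtract 1/2 times R3 from R2.
  [ 1  5/4  1/2   1  1/2 ]
  [ 0    0    1  -2    0 ]
  [ 0    0    0   0    1 ]
Subtract 1/2 times R3 from R1.
  [ 1  5/4  1/2   1  0 ]
  [ 0    0    1  -2  0 ]
  [ 0    0    0   0  1 ]
Subtract 1/2 times R2 from R1.
  [ 1  5/4  0   2  0 ]
  [ 0    0  1  -2  0 ]
  [ 0    0  0   0  1 ]
The reduced form has 3 nonzero rows.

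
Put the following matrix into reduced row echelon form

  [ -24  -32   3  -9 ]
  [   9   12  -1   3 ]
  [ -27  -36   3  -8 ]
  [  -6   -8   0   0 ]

R1 -> -1/24·R1
R2 -> R2 − 9·R1
R3 -> R3 + 27·R1
R4 -> R4 + 6·R1
R2 -> 8·R2
R3 -> R3 + 3/8·R2
R4 -> R4 + 3/4·R2
R2 -> R2 + 3·R3
R1 -> R1 − 3/8·R3
R1 -> R1 + 1/8·R2

[[1, 4/3, 0, 0], [0, 0, 1, 0], [0, 0, 0, 1], [0, 0, 0, 0]]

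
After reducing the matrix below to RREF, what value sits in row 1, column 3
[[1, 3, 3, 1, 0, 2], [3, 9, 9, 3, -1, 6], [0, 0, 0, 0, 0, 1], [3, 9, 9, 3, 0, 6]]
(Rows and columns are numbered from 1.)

R2 := R2 − 3·R1
  [ 1  3  3  1   0  2 ]
  [ 0  0  0  0  -1  0 ]
  [ 0  0  0  0   0  1 ]
  [ 3  9  9  3   0  6 ]
R4 := R4 − 3·R1
  [ 1  3  3  1   0  2 ]
  [ 0  0  0  0  -1  0 ]
  [ 0  0  0  0   0  1 ]
  [ 0  0  0  0   0  0 ]
R2 := -1·R2
  [ 1  3  3  1  0  2 ]
  [ 0  0  0  0  1  0 ]
  [ 0  0  0  0  0  1 ]
  [ 0  0  0  0  0  0 ]
R1 := R1 − 2·R3
  [ 1  3  3  1  0  0 ]
  [ 0  0  0  0  1  0 ]
  [ 0  0  0  0  0  1 ]
  [ 0  0  0  0  0  0 ]

3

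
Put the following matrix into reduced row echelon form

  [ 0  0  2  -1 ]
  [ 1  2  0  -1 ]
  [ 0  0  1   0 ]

[[1, 2, 0, 0], [0, 0, 1, 0], [0, 0, 0, 1]]

Swap ρ1 and ρ2.
  [ 1  2  0  -1 ]
  [ 0  0  2  -1 ]
  [ 0  0  1   0 ]
Multiply ρ2 by 1/2.
  [ 1  2  0    -1 ]
  [ 0  0  1  -1/2 ]
  [ 0  0  1     0 ]
Subtract ρ2 from ρ3.
  [ 1  2  0    -1 ]
  [ 0  0  1  -1/2 ]
  [ 0  0  0   1/2 ]
Multiply ρ3 by 2.
  [ 1  2  0    -1 ]
  [ 0  0  1  -1/2 ]
  [ 0  0  0     1 ]
Add 1/2 times ρ3 to ρ2.
  [ 1  2  0  -1 ]
  [ 0  0  1   0 ]
  [ 0  0  0   1 ]
Add ρ3 to ρ1.
  [ 1  2  0  0 ]
  [ 0  0  1  0 ]
  [ 0  0  0  1 ]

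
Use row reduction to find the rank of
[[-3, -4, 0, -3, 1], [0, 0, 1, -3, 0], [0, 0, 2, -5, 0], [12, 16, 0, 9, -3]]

rank = 4

Multiply r1 by -1/3.
  [  1  4/3  0   1  -1/3 ]
  [  0    0  1  -3     0 ]
  [  0    0  2  -5     0 ]
  [ 12   16  0   9    -3 ]
Subtract 12 times r1 from r4.
  [ 1  4/3  0   1  -1/3 ]
  [ 0    0  1  -3     0 ]
  [ 0    0  2  -5     0 ]
  [ 0    0  0  -3     1 ]
Subtract 2 times r2 from r3.
  [ 1  4/3  0   1  -1/3 ]
  [ 0    0  1  -3     0 ]
  [ 0    0  0   1     0 ]
  [ 0    0  0  -3     1 ]
Add 3 times r3 to r4.
  [ 1  4/3  0   1  -1/3 ]
  [ 0    0  1  -3     0 ]
  [ 0    0  0   1     0 ]
  [ 0    0  0   0     1 ]
Add 1/3 times r4 to r1.
  [ 1  4/3  0   1  0 ]
  [ 0    0  1  -3  0 ]
  [ 0    0  0   1  0 ]
  [ 0    0  0   0  1 ]
Add 3 times r3 to r2.
  [ 1  4/3  0  1  0 ]
  [ 0    0  1  0  0 ]
  [ 0    0  0  1  0 ]
  [ 0    0  0  0  1 ]
Subtract r3 from r1.
  [ 1  4/3  0  0  0 ]
  [ 0    0  1  0  0 ]
  [ 0    0  0  1  0 ]
  [ 0    0  0  0  1 ]
The reduced form has 4 nonzero rows.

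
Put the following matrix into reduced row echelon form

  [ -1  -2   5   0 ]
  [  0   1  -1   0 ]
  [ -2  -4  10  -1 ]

[[1, 0, -3, 0], [0, 1, -1, 0], [0, 0, 0, 1]]

R1 → -1·R1
  [  1   2  -5   0 ]
  [  0   1  -1   0 ]
  [ -2  -4  10  -1 ]
R3 → R3 + 2·R1
  [ 1  2  -5   0 ]
  [ 0  1  -1   0 ]
  [ 0  0   0  -1 ]
R3 → -1·R3
  [ 1  2  -5  0 ]
  [ 0  1  -1  0 ]
  [ 0  0   0  1 ]
R1 → R1 − 2·R2
  [ 1  0  -3  0 ]
  [ 0  1  -1  0 ]
  [ 0  0   0  1 ]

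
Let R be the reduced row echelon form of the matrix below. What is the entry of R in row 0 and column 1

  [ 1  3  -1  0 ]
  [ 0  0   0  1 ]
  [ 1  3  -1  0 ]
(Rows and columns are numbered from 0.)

3

Subtract ρ1 from ρ3.
  [ 1  3  -1  0 ]
  [ 0  0   0  1 ]
  [ 0  0   0  0 ]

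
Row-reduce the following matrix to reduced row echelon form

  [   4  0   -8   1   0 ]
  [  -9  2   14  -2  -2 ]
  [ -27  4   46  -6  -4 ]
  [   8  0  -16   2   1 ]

r1 ← 1/4·r1
  [   1  0   -2  1/4   0 ]
  [  -9  2   14   -2  -2 ]
  [ -27  4   46   -6  -4 ]
  [   8  0  -16    2   1 ]
r2 ← r2 + 9·r1
  [   1  0   -2  1/4   0 ]
  [   0  2   -4  1/4  -2 ]
  [ -27  4   46   -6  -4 ]
  [   8  0  -16    2   1 ]
r3 ← r3 + 27·r1
  [ 1  0   -2  1/4   0 ]
  [ 0  2   -4  1/4  -2 ]
  [ 0  4   -8  3/4  -4 ]
  [ 8  0  -16    2   1 ]
r4 ← r4 − 8·r1
  [ 1  0  -2  1/4   0 ]
  [ 0  2  -4  1/4  -2 ]
  [ 0  4  -8  3/4  -4 ]
  [ 0  0   0    0   1 ]
r2 ← 1/2·r2
  [ 1  0  -2  1/4   0 ]
  [ 0  1  -2  1/8  -1 ]
  [ 0  4  -8  3/4  -4 ]
  [ 0  0   0    0   1 ]
r3 ← r3 − 4·r2
  [ 1  0  -2  1/4   0 ]
  [ 0  1  -2  1/8  -1 ]
  [ 0  0   0  1/4   0 ]
  [ 0  0   0    0   1 ]
r3 ← 4·r3
  [ 1  0  -2  1/4   0 ]
  [ 0  1  -2  1/8  -1 ]
  [ 0  0   0    1   0 ]
  [ 0  0   0    0   1 ]
r2 ← r2 + r4
  [ 1  0  -2  1/4  0 ]
  [ 0  1  -2  1/8  0 ]
  [ 0  0   0    1  0 ]
  [ 0  0   0    0  1 ]
r2 ← r2 − 1/8·r3
  [ 1  0  -2  1/4  0 ]
  [ 0  1  -2    0  0 ]
  [ 0  0   0    1  0 ]
  [ 0  0   0    0  1 ]
r1 ← r1 − 1/4·r3
  [ 1  0  -2  0  0 ]
  [ 0  1  -2  0  0 ]
  [ 0  0   0  1  0 ]
  [ 0  0   0  0  1 ]

[[1, 0, -2, 0, 0], [0, 1, -2, 0, 0], [0, 0, 0, 1, 0], [0, 0, 0, 0, 1]]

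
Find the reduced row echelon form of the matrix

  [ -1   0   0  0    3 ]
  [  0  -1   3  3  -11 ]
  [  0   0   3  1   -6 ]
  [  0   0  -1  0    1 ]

Multiply R1 by -1.
  [ 1   0   0  0   -3 ]
  [ 0  -1   3  3  -11 ]
  [ 0   0   3  1   -6 ]
  [ 0   0  -1  0    1 ]
Multiply R2 by -1.
  [ 1  0   0   0  -3 ]
  [ 0  1  -3  -3  11 ]
  [ 0  0   3   1  -6 ]
  [ 0  0  -1   0   1 ]
Multiply R3 by 1/3.
  [ 1  0   0    0  -3 ]
  [ 0  1  -3   -3  11 ]
  [ 0  0   1  1/3  -2 ]
  [ 0  0  -1    0   1 ]
Add R3 to R4.
  [ 1  0   0    0  -3 ]
  [ 0  1  -3   -3  11 ]
  [ 0  0   1  1/3  -2 ]
  [ 0  0   0  1/3  -1 ]
Multiply R4 by 3.
  [ 1  0   0    0  -3 ]
  [ 0  1  -3   -3  11 ]
  [ 0  0   1  1/3  -2 ]
  [ 0  0   0    1  -3 ]
Subtract 1/3 times R4 from R3.
  [ 1  0   0   0  -3 ]
  [ 0  1  -3  -3  11 ]
  [ 0  0   1   0  -1 ]
  [ 0  0   0   1  -3 ]
Add 3 times R4 to R2.
  [ 1  0   0  0  -3 ]
  [ 0  1  -3  0   2 ]
  [ 0  0   1  0  -1 ]
  [ 0  0   0  1  -3 ]
Add 3 times R3 to R2.
  [ 1  0  0  0  -3 ]
  [ 0  1  0  0  -1 ]
  [ 0  0  1  0  -1 ]
  [ 0  0  0  1  -3 ]

[[1, 0, 0, 0, -3], [0, 1, 0, 0, -1], [0, 0, 1, 0, -1], [0, 0, 0, 1, -3]]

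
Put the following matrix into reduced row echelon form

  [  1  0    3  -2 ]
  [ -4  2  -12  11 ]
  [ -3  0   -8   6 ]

[[1, 0, 0, -2], [0, 1, 0, 3/2], [0, 0, 1, 0]]

Add 4 times R1 to R2.
  [  1  0   3  -2 ]
  [  0  2   0   3 ]
  [ -3  0  -8   6 ]
Add 3 times R1 to R3.
  [ 1  0  3  -2 ]
  [ 0  2  0   3 ]
  [ 0  0  1   0 ]
Multiply R2 by 1/2.
  [ 1  0  3   -2 ]
  [ 0  1  0  3/2 ]
  [ 0  0  1    0 ]
Subtract 3 times R3 from R1.
  [ 1  0  0   -2 ]
  [ 0  1  0  3/2 ]
  [ 0  0  1    0 ]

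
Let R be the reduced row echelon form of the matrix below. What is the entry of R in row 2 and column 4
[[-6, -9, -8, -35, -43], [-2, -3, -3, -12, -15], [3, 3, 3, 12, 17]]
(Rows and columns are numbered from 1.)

3

R1 := -1/6·R1
  [  1  3/2  4/3  35/6  43/6 ]
  [ -2   -3   -3   -12   -15 ]
  [  3    3    3    12    17 ]
R2 := R2 + 2·R1
  [ 1  3/2   4/3  35/6  43/6 ]
  [ 0    0  -1/3  -1/3  -2/3 ]
  [ 3    3     3    12    17 ]
R3 := R3 − 3·R1
  [ 1   3/2   4/3   35/6  43/6 ]
  [ 0     0  -1/3   -1/3  -2/3 ]
  [ 0  -3/2    -1  -11/2  -9/2 ]
R2 ↔ R3
  [ 1   3/2   4/3   35/6  43/6 ]
  [ 0  -3/2    -1  -11/2  -9/2 ]
  [ 0     0  -1/3   -1/3  -2/3 ]
R2 := -2/3·R2
  [ 1  3/2   4/3  35/6  43/6 ]
  [ 0    1   2/3  11/3     3 ]
  [ 0    0  -1/3  -1/3  -2/3 ]
R3 := -3·R3
  [ 1  3/2  4/3  35/6  43/6 ]
  [ 0    1  2/3  11/3     3 ]
  [ 0    0    1     1     2 ]
R2 := R2 − 2/3·R3
  [ 1  3/2  4/3  35/6  43/6 ]
  [ 0    1    0     3   5/3 ]
  [ 0    0    1     1     2 ]
R1 := R1 − 4/3·R3
  [ 1  3/2  0  9/2  9/2 ]
  [ 0    1  0    3  5/3 ]
  [ 0    0  1    1    2 ]
R1 := R1 − 3/2·R2
  [ 1  0  0  0    2 ]
  [ 0  1  0  3  5/3 ]
  [ 0  0  1  1    2 ]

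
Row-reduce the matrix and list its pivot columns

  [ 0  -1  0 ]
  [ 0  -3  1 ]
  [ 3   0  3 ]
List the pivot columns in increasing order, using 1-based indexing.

1, 2, 3

R1 <-> R3
  [ 3   0  3 ]
  [ 0  -3  1 ]
  [ 0  -1  0 ]
R1 -> 1/3·R1
  [ 1   0  1 ]
  [ 0  -3  1 ]
  [ 0  -1  0 ]
R2 -> -1/3·R2
  [ 1   0     1 ]
  [ 0   1  -1/3 ]
  [ 0  -1     0 ]
R3 -> R3 + R2
  [ 1  0     1 ]
  [ 0  1  -1/3 ]
  [ 0  0  -1/3 ]
R3 -> -3·R3
  [ 1  0     1 ]
  [ 0  1  -1/3 ]
  [ 0  0     1 ]
R2 -> R2 + 1/3·R3
  [ 1  0  1 ]
  [ 0  1  0 ]
  [ 0  0  1 ]
R1 -> R1 − R3
  [ 1  0  0 ]
  [ 0  1  0 ]
  [ 0  0  1 ]
Pivot columns are the columns containing a leading 1.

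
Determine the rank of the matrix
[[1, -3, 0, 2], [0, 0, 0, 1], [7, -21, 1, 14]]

rank = 3

R3 -> R3 − 7·R1
  [ 1  -3  0  2 ]
  [ 0   0  0  1 ]
  [ 0   0  1  0 ]
R2 ↔ R3
  [ 1  -3  0  2 ]
  [ 0   0  1  0 ]
  [ 0   0  0  1 ]
R1 -> R1 − 2·R3
  [ 1  -3  0  0 ]
  [ 0   0  1  0 ]
  [ 0   0  0  1 ]
The reduced form has 3 nonzero rows.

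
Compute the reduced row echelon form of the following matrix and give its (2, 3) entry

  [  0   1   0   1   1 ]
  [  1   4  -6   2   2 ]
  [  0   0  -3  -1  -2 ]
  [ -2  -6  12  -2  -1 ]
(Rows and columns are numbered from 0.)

R1 ↔ R2
  [  1   4  -6   2   2 ]
  [  0   1   0   1   1 ]
  [  0   0  -3  -1  -2 ]
  [ -2  -6  12  -2  -1 ]
R4 → R4 + 2·R1
  [ 1  4  -6   2   2 ]
  [ 0  1   0   1   1 ]
  [ 0  0  -3  -1  -2 ]
  [ 0  2   0   2   3 ]
R4 → R4 − 2·R2
  [ 1  4  -6   2   2 ]
  [ 0  1   0   1   1 ]
  [ 0  0  -3  -1  -2 ]
  [ 0  0   0   0   1 ]
R3 → -1/3·R3
  [ 1  4  -6    2    2 ]
  [ 0  1   0    1    1 ]
  [ 0  0   1  1/3  2/3 ]
  [ 0  0   0    0    1 ]
R3 → R3 − 2/3·R4
  [ 1  4  -6    2  2 ]
  [ 0  1   0    1  1 ]
  [ 0  0   1  1/3  0 ]
  [ 0  0   0    0  1 ]
R2 → R2 − R4
  [ 1  4  -6    2  2 ]
  [ 0  1   0    1  0 ]
  [ 0  0   1  1/3  0 ]
  [ 0  0   0    0  1 ]
R1 → R1 − 2·R4
  [ 1  4  -6    2  0 ]
  [ 0  1   0    1  0 ]
  [ 0  0   1  1/3  0 ]
  [ 0  0   0    0  1 ]
R1 → R1 + 6·R3
  [ 1  4  0    4  0 ]
  [ 0  1  0    1  0 ]
  [ 0  0  1  1/3  0 ]
  [ 0  0  0    0  1 ]
R1 → R1 − 4·R2
  [ 1  0  0    0  0 ]
  [ 0  1  0    1  0 ]
  [ 0  0  1  1/3  0 ]
  [ 0  0  0    0  1 ]

1/3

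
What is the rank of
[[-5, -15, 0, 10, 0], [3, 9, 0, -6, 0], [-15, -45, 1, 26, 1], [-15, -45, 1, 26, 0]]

rank = 3

R1 → -1/5·R1
  [   1    3  0  -2  0 ]
  [   3    9  0  -6  0 ]
  [ -15  -45  1  26  1 ]
  [ -15  -45  1  26  0 ]
R2 → R2 − 3·R1
  [   1    3  0  -2  0 ]
  [   0    0  0   0  0 ]
  [ -15  -45  1  26  1 ]
  [ -15  -45  1  26  0 ]
R3 → R3 + 15·R1
  [   1    3  0  -2  0 ]
  [   0    0  0   0  0 ]
  [   0    0  1  -4  1 ]
  [ -15  -45  1  26  0 ]
R4 → R4 + 15·R1
  [ 1  3  0  -2  0 ]
  [ 0  0  0   0  0 ]
  [ 0  0  1  -4  1 ]
  [ 0  0  1  -4  0 ]
R2 <=> R3
  [ 1  3  0  -2  0 ]
  [ 0  0  1  -4  1 ]
  [ 0  0  0   0  0 ]
  [ 0  0  1  -4  0 ]
R4 → R4 − R2
  [ 1  3  0  -2   0 ]
  [ 0  0  1  -4   1 ]
  [ 0  0  0   0   0 ]
  [ 0  0  0   0  -1 ]
R3 <=> R4
  [ 1  3  0  -2   0 ]
  [ 0  0  1  -4   1 ]
  [ 0  0  0   0  -1 ]
  [ 0  0  0   0   0 ]
R3 → -1·R3
  [ 1  3  0  -2  0 ]
  [ 0  0  1  -4  1 ]
  [ 0  0  0   0  1 ]
  [ 0  0  0   0  0 ]
R2 → R2 − R3
  [ 1  3  0  -2  0 ]
  [ 0  0  1  -4  0 ]
  [ 0  0  0   0  1 ]
  [ 0  0  0   0  0 ]
The reduced form has 3 nonzero rows.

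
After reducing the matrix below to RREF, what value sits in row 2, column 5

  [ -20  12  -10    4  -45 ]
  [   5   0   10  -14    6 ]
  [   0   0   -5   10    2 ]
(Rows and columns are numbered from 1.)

Multiply R1 by -1/20.
  [ 1  -3/5  1/2  -1/5  9/4 ]
  [ 5     0   10   -14    6 ]
  [ 0     0   -5    10    2 ]
Subtract 5 times R1 from R2.
  [ 1  -3/5   1/2  -1/5    9/4 ]
  [ 0     3  15/2   -13  -21/4 ]
  [ 0     0    -5    10      2 ]
Multiply R2 by 1/3.
  [ 1  -3/5  1/2   -1/5   9/4 ]
  [ 0     1  5/2  -13/3  -7/4 ]
  [ 0     0   -5     10     2 ]
Multiply R3 by -1/5.
  [ 1  -3/5  1/2   -1/5   9/4 ]
  [ 0     1  5/2  -13/3  -7/4 ]
  [ 0     0    1     -2  -2/5 ]
Subtract 5/2 times R3 from R2.
  [ 1  -3/5  1/2  -1/5   9/4 ]
  [ 0     1    0   2/3  -3/4 ]
  [ 0     0    1    -2  -2/5 ]
Subtract 1/2 times R3 from R1.
  [ 1  -3/5  0  4/5  49/20 ]
  [ 0     1  0  2/3   -3/4 ]
  [ 0     0  1   -2   -2/5 ]
Add 3/5 times R2 to R1.
  [ 1  0  0  6/5     2 ]
  [ 0  1  0  2/3  -3/4 ]
  [ 0  0  1   -2  -2/5 ]

-3/4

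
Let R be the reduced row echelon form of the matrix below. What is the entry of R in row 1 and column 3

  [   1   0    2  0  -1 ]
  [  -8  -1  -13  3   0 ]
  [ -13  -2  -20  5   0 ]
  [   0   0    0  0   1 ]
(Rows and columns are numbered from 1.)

ρ2 := ρ2 + 8·ρ1
  [   1   0    2  0  -1 ]
  [   0  -1    3  3  -8 ]
  [ -13  -2  -20  5   0 ]
  [   0   0    0  0   1 ]
ρ3 := ρ3 + 13·ρ1
  [ 1   0  2  0   -1 ]
  [ 0  -1  3  3   -8 ]
  [ 0  -2  6  5  -13 ]
  [ 0   0  0  0    1 ]
ρ2 := -1·ρ2
  [ 1   0   2   0   -1 ]
  [ 0   1  -3  -3    8 ]
  [ 0  -2   6   5  -13 ]
  [ 0   0   0   0    1 ]
ρ3 := ρ3 + 2·ρ2
  [ 1  0   2   0  -1 ]
  [ 0  1  -3  -3   8 ]
  [ 0  0   0  -1   3 ]
  [ 0  0   0   0   1 ]
ρ3 := -1·ρ3
  [ 1  0   2   0  -1 ]
  [ 0  1  -3  -3   8 ]
  [ 0  0   0   1  -3 ]
  [ 0  0   0   0   1 ]
ρ3 := ρ3 + 3·ρ4
  [ 1  0   2   0  -1 ]
  [ 0  1  -3  -3   8 ]
  [ 0  0   0   1   0 ]
  [ 0  0   0   0   1 ]
ρ2 := ρ2 − 8·ρ4
  [ 1  0   2   0  -1 ]
  [ 0  1  -3  -3   0 ]
  [ 0  0   0   1   0 ]
  [ 0  0   0   0   1 ]
ρ1 := ρ1 + ρ4
  [ 1  0   2   0  0 ]
  [ 0  1  -3  -3  0 ]
  [ 0  0   0   1  0 ]
  [ 0  0   0   0  1 ]
ρ2 := ρ2 + 3·ρ3
  [ 1  0   2  0  0 ]
  [ 0  1  -3  0  0 ]
  [ 0  0   0  1  0 ]
  [ 0  0   0  0  1 ]

2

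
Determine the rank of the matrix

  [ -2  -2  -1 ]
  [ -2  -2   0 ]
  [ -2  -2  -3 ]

Multiply ρ1 by -1/2.
  [  1   1  1/2 ]
  [ -2  -2    0 ]
  [ -2  -2   -3 ]
Add 2 times ρ1 to ρ2.
  [  1   1  1/2 ]
  [  0   0    1 ]
  [ -2  -2   -3 ]
Add 2 times ρ1 to ρ3.
  [ 1  1  1/2 ]
  [ 0  0    1 ]
  [ 0  0   -2 ]
Add 2 times ρ2 to ρ3.
  [ 1  1  1/2 ]
  [ 0  0    1 ]
  [ 0  0    0 ]
Subtract 1/2 times ρ2 from ρ1.
  [ 1  1  0 ]
  [ 0  0  1 ]
  [ 0  0  0 ]
The reduced form has 2 nonzero rows.

rank = 2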